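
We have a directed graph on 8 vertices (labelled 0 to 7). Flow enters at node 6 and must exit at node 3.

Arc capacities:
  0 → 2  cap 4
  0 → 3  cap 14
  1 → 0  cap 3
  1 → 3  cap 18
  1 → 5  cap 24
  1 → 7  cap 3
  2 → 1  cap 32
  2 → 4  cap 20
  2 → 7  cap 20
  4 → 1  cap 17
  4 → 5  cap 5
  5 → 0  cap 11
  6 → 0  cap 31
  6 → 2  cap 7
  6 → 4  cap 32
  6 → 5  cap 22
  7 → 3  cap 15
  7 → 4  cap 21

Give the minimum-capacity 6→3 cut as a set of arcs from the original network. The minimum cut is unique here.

augment #1: 6→0→3 push 14
augment #2: 6→2→1→3 push 7
augment #3: 6→4→1→3 push 11
augment #4: 6→0→2→7→3 push 4
augment #5: 6→4→1→7→3 push 3
augment #6: 6→4→1→2→7→3 push 3
max flow = 42; residual-reachable set from 6 gives S-side
cut edges (S→T): {(0,2), (0,3), (4,1), (6,2)} total cap 42

Min-cut arcs: {(0,2), (0,3), (4,1), (6,2)} (total capacity 42)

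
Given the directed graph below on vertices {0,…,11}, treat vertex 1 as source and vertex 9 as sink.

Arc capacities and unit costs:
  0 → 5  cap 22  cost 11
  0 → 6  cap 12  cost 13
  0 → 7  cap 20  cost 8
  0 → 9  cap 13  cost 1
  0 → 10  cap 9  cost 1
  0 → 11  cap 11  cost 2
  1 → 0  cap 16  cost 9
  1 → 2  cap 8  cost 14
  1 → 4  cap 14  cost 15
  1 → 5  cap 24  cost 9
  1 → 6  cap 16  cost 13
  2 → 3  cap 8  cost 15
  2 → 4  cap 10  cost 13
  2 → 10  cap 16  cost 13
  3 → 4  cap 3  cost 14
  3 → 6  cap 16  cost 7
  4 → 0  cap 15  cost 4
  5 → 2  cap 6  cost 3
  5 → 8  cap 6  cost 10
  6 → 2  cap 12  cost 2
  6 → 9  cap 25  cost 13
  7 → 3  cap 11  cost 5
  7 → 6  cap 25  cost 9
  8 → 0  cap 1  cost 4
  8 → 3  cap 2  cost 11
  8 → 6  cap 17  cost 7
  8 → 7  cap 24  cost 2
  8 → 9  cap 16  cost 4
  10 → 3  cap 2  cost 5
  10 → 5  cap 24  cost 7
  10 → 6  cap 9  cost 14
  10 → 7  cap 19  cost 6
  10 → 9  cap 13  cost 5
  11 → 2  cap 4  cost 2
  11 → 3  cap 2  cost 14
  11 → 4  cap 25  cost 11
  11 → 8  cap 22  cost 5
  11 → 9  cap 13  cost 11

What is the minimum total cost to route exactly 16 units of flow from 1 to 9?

Minimum cost for 16 units: 175

shortest-cost path #1: 1→0→9 push 13 @ unit cost 10 (adds 130)
shortest-cost path #2: 1→0→10→9 push 3 @ unit cost 15 (adds 45)
total cost = 175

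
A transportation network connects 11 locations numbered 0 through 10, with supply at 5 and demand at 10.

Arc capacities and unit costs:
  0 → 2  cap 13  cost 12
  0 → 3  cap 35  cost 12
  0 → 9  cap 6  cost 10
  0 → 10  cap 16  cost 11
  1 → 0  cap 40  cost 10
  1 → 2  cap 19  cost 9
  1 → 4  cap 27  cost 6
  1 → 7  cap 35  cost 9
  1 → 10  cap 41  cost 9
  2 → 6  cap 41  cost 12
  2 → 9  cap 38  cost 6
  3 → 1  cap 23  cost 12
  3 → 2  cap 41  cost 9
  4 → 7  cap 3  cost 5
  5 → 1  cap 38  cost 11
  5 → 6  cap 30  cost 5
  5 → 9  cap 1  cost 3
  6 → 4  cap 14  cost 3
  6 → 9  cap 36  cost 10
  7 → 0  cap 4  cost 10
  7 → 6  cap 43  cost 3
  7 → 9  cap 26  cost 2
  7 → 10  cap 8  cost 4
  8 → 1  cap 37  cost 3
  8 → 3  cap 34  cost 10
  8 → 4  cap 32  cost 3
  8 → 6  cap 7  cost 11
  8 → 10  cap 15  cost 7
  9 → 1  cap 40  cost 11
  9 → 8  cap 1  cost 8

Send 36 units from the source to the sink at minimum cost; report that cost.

shortest-cost path #1: 5→6→4→7→10 push 3 @ unit cost 17 (adds 51)
shortest-cost path #2: 5→9→8→10 push 1 @ unit cost 18 (adds 18)
shortest-cost path #3: 5→1→10 push 32 @ unit cost 20 (adds 640)
total cost = 709

Minimum cost for 36 units: 709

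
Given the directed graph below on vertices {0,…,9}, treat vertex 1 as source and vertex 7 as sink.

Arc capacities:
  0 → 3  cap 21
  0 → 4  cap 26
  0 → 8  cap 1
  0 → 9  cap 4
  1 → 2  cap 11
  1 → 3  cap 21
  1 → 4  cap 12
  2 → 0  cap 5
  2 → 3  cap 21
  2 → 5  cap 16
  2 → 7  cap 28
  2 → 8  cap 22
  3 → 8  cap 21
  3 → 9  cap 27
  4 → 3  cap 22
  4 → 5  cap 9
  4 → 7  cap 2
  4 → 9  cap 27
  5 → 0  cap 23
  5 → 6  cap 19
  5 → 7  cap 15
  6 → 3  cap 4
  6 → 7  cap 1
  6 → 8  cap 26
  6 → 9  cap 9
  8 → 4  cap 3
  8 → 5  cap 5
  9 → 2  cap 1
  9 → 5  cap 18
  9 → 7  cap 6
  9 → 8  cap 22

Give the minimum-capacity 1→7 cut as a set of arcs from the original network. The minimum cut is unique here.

augment #1: 1→2→7 push 11
augment #2: 1→4→7 push 2
augment #3: 1→3→9→7 push 6
augment #4: 1→4→5→7 push 9
augment #5: 1→3→8→5→7 push 5
augment #6: 1→3→9→2→7 push 1
augment #7: 1→3→9→5→7 push 1
augment #8: 1→3→9→5→6→7 push 1
max flow = 36; residual-reachable set from 1 gives S-side
cut edges (S→T): {(1,2), (4,7), (5,7), (6,7), (9,2), (9,7)} total cap 36

Min-cut arcs: {(1,2), (4,7), (5,7), (6,7), (9,2), (9,7)} (total capacity 36)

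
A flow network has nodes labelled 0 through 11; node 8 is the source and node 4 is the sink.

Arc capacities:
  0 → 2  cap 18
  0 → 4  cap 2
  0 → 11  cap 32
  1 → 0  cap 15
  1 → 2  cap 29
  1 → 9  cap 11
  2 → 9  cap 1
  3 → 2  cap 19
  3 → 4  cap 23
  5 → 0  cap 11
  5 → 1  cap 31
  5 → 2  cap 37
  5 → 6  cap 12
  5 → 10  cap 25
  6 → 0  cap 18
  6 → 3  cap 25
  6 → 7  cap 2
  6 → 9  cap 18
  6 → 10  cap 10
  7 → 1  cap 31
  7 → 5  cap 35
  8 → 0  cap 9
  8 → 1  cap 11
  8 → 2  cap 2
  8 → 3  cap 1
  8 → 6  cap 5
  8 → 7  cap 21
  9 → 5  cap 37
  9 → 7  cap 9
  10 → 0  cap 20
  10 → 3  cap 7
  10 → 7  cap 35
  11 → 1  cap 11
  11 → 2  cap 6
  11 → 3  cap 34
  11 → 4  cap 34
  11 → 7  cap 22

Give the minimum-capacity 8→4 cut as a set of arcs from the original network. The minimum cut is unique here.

Min-cut arcs: {(2,9), (8,0), (8,1), (8,3), (8,6), (8,7)} (total capacity 48)

augment #1: 8→0→4 push 2
augment #2: 8→3→4 push 1
augment #3: 8→0→11→4 push 7
augment #4: 8→6→3→4 push 5
augment #5: 8→1→0→11→4 push 11
augment #6: 8→7→1→0→11→4 push 4
augment #7: 8→7→5→0→11→4 push 10
augment #8: 8→7→5→6→3→4 push 7
augment #9: 8→2→9→5→6→3→4 push 1
max flow = 48; residual-reachable set from 8 gives S-side
cut edges (S→T): {(2,9), (8,0), (8,1), (8,3), (8,6), (8,7)} total cap 48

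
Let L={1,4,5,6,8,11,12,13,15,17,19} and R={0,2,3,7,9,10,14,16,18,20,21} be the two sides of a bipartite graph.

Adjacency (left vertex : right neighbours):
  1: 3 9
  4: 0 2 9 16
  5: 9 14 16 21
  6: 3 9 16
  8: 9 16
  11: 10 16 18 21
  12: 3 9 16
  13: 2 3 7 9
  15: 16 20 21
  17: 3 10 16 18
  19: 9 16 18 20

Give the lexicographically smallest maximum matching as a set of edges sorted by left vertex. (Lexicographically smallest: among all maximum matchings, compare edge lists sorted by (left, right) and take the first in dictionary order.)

|M| = 10 (so the lex-smallest maximum matching has 10 edges)
process left vertices in ascending order; for each, take the smallest-labelled available neighbour that still permits 10 edges overall, or leave it unmatched if none does
lex-smallest matching: {1-3, 4-0, 5-14, 6-9, 8-16, 11-10, 13-2, 15-21, 17-18, 19-20}

Lex-smallest maximum matching: {(1,3), (4,0), (5,14), (6,9), (8,16), (11,10), (13,2), (15,21), (17,18), (19,20)}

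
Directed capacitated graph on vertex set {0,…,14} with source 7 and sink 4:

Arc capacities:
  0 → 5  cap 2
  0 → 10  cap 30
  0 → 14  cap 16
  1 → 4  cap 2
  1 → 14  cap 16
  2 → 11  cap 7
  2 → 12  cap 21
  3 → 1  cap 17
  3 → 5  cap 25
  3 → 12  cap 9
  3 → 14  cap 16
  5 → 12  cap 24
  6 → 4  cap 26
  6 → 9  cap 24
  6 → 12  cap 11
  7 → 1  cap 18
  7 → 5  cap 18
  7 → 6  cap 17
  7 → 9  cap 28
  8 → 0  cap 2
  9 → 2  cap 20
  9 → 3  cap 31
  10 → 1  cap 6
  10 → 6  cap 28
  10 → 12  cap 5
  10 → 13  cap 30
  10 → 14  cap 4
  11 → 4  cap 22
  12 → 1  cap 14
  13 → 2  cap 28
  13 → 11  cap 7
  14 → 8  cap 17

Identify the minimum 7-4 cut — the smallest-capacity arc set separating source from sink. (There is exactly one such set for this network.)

augment #1: 7→1→4 push 2
augment #2: 7→6→4 push 17
augment #3: 7→9→2→11→4 push 7
augment #4: 7→1→14→8→0→10→6→4 push 2
max flow = 28; residual-reachable set from 7 gives S-side
cut edges (S→T): {(1,4), (2,11), (7,6), (8,0)} total cap 28

Min-cut arcs: {(1,4), (2,11), (7,6), (8,0)} (total capacity 28)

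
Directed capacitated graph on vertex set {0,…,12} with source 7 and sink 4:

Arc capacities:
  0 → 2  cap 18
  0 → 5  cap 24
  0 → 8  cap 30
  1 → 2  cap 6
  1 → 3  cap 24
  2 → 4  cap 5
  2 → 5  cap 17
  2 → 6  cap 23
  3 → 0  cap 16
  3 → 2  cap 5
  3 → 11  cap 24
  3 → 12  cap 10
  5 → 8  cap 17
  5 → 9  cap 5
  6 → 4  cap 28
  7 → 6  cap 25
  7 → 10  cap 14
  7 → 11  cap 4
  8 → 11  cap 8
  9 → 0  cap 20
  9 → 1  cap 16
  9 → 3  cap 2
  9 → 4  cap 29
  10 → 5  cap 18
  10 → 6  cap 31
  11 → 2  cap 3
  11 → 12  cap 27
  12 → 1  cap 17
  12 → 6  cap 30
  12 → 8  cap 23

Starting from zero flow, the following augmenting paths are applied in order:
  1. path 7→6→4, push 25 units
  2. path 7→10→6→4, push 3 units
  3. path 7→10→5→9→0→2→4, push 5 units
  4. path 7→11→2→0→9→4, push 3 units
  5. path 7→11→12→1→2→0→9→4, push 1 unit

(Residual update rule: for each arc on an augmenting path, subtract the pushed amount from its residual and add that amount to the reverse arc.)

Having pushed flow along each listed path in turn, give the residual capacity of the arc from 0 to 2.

after path 1 (7→6→4, push 25): res(0,2)=18
after path 2 (7→10→6→4, push 3): res(0,2)=18
after path 3 (7→10→5→9→0→2→4, push 5): res(0,2)=13
after path 4 (7→11→2→0→9→4, push 3): res(0,2)=16
after path 5 (7→11→12→1→2→0→9→4, push 1): res(0,2)=17

Residual capacity of (0,2): 17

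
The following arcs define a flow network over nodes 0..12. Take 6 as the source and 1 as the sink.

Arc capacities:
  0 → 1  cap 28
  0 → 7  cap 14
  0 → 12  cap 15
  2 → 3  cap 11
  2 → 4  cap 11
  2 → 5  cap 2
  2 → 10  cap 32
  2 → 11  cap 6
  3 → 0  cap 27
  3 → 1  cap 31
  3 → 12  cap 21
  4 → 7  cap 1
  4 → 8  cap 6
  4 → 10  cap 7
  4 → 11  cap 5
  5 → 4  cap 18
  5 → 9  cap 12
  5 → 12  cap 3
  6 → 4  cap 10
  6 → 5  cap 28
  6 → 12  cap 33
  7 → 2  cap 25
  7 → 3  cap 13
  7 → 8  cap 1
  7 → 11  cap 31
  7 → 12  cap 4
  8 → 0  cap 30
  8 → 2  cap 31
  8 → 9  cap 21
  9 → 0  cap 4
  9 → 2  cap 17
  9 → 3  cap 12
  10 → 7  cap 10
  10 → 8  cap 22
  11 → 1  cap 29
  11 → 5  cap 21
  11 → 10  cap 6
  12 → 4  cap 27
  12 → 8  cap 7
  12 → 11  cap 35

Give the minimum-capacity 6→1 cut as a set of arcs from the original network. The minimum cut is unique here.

Min-cut arcs: {(4,7), (4,8), (4,10), (4,11), (5,9), (5,12), (6,12)} (total capacity 67)

augment #1: 6→4→11→1 push 5
augment #2: 6→12→11→1 push 24
augment #3: 6→4→7→3→1 push 1
augment #4: 6→4→8→0→1 push 4
augment #5: 6→5→9→0→1 push 4
augment #6: 6→5→9→3→1 push 8
augment #7: 6→12→8→0→1 push 7
augment #8: 6→5→4→8→0→1 push 2
augment #9: 6→5→4→10→7→3→1 push 7
augment #10: 6→12→11→10→7→3→1 push 2
augment #11: 6→5→12→11→10→7→3→1 push 1
augment #12: 6→5→12→11→10→8→0→1 push 2
max flow = 67; residual-reachable set from 6 gives S-side
cut edges (S→T): {(4,7), (4,8), (4,10), (4,11), (5,9), (5,12), (6,12)} total cap 67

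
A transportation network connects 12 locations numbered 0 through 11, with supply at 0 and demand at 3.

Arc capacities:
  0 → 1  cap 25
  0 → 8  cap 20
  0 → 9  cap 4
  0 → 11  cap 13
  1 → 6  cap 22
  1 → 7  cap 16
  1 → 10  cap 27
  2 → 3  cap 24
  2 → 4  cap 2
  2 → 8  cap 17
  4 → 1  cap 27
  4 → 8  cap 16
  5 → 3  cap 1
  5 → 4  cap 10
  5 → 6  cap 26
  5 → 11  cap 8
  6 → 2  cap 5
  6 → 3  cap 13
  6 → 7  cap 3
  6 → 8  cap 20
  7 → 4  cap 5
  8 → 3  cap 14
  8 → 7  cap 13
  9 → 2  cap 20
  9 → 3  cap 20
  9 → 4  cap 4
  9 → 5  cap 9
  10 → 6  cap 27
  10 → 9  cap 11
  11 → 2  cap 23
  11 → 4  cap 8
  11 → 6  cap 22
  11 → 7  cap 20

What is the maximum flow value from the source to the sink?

augment #1: 0→8→3 bottleneck 14, total now 14
augment #2: 0→9→3 bottleneck 4, total now 18
augment #3: 0→1→6→3 bottleneck 13, total now 31
augment #4: 0→11→2→3 bottleneck 13, total now 44
augment #5: 0→1→6→2→3 bottleneck 5, total now 49
augment #6: 0→1→10→9→3 bottleneck 7, total now 56
augment #7: 0→8→7→4→1→10→9→3 bottleneck 4, total now 60

Maximum flow value: 60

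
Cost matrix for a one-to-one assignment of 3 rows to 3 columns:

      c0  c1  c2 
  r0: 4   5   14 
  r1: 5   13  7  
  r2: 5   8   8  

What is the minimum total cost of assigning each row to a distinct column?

Minimum assignment cost: 17

optimal assignment: row0→col1 (cost 5), row1→col2 (cost 7), row2→col0 (cost 5)
total = 5 + 7 + 5 = 17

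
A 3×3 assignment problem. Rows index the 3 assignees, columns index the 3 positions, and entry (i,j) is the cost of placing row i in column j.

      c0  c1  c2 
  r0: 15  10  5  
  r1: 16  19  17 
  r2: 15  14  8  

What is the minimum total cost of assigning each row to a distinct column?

Minimum assignment cost: 34

optimal assignment: row0→col1 (cost 10), row1→col0 (cost 16), row2→col2 (cost 8)
total = 10 + 16 + 8 = 34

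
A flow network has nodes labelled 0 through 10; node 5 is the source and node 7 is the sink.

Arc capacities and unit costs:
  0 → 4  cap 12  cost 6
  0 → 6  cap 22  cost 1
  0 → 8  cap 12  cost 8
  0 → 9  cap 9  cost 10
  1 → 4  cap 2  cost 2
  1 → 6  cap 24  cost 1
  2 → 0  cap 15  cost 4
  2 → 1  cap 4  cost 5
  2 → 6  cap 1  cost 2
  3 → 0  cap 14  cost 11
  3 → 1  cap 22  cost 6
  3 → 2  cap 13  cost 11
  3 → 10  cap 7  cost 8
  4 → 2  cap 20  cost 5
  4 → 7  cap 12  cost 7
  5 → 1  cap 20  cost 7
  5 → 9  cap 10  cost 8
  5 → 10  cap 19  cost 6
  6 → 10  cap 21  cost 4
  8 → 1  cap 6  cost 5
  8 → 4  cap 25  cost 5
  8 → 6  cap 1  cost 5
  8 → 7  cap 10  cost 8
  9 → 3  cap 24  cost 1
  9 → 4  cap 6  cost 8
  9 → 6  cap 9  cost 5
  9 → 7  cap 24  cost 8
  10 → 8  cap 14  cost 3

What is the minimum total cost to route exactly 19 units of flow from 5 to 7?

shortest-cost path #1: 5→9→7 push 10 @ unit cost 16 (adds 160)
shortest-cost path #2: 5→1→4→7 push 2 @ unit cost 16 (adds 32)
shortest-cost path #3: 5→10→8→7 push 7 @ unit cost 17 (adds 119)
total cost = 311

Minimum cost for 19 units: 311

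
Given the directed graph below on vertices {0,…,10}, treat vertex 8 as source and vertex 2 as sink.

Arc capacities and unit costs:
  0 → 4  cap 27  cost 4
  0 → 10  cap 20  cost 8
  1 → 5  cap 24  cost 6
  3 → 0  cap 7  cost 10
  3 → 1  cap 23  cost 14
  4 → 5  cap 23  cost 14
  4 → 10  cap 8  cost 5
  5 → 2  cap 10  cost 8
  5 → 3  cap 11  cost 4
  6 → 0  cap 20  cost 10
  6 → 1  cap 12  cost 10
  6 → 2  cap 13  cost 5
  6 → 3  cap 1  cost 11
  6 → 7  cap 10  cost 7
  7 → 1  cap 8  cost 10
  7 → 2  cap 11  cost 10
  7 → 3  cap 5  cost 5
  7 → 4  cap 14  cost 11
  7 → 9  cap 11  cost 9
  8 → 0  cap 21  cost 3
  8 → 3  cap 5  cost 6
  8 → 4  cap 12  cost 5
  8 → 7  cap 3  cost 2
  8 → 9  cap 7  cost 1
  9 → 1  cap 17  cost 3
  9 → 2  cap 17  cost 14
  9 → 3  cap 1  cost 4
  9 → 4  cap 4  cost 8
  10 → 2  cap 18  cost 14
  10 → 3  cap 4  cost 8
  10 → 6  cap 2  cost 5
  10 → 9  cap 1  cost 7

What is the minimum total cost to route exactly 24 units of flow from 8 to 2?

shortest-cost path #1: 8→7→2 push 3 @ unit cost 12 (adds 36)
shortest-cost path #2: 8→9→2 push 7 @ unit cost 15 (adds 105)
shortest-cost path #3: 8→4→10→6→2 push 2 @ unit cost 20 (adds 40)
shortest-cost path #4: 8→4→10→2 push 6 @ unit cost 24 (adds 144)
shortest-cost path #5: 8→0→10→2 push 6 @ unit cost 25 (adds 150)
total cost = 475

Minimum cost for 24 units: 475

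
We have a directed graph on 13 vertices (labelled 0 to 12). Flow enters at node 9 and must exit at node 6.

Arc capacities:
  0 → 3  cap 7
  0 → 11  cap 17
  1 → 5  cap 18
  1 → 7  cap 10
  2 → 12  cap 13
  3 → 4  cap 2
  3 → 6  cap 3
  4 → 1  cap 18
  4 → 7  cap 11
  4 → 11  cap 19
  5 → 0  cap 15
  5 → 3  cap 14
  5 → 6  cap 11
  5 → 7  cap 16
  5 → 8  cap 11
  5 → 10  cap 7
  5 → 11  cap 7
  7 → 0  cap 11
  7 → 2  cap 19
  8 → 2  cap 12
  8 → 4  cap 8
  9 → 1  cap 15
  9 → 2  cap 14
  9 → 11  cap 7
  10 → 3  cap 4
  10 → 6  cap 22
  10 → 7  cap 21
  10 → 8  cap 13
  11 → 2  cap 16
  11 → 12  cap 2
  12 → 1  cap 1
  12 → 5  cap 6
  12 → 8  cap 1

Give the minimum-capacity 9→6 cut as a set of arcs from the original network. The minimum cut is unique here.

augment #1: 9→1→5→6 push 11
augment #2: 9→1→5→3→6 push 3
augment #3: 9→1→5→10→6 push 1
augment #4: 9→2→12→5→10→6 push 6
max flow = 21; residual-reachable set from 9 gives S-side
cut edges (S→T): {(3,6), (5,6), (5,10)} total cap 21

Min-cut arcs: {(3,6), (5,6), (5,10)} (total capacity 21)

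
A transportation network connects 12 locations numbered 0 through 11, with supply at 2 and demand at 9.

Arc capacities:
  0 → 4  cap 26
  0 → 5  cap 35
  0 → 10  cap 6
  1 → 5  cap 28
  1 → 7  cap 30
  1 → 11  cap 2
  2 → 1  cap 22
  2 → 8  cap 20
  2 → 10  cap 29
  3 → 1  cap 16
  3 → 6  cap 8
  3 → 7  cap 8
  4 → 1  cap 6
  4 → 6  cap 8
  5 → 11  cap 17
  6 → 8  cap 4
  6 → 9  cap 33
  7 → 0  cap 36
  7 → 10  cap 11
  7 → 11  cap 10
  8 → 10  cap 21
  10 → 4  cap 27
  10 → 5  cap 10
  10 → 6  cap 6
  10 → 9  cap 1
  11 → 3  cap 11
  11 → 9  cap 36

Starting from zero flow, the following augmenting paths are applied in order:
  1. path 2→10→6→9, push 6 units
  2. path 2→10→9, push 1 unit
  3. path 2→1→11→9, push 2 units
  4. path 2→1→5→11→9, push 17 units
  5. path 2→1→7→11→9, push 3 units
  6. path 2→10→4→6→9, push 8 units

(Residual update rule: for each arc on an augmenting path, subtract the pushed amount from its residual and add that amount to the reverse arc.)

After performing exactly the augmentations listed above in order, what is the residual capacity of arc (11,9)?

Residual capacity of (11,9): 14

after path 1 (2→10→6→9, push 6): res(11,9)=36
after path 2 (2→10→9, push 1): res(11,9)=36
after path 3 (2→1→11→9, push 2): res(11,9)=34
after path 4 (2→1→5→11→9, push 17): res(11,9)=17
after path 5 (2→1→7→11→9, push 3): res(11,9)=14
after path 6 (2→10→4→6→9, push 8): res(11,9)=14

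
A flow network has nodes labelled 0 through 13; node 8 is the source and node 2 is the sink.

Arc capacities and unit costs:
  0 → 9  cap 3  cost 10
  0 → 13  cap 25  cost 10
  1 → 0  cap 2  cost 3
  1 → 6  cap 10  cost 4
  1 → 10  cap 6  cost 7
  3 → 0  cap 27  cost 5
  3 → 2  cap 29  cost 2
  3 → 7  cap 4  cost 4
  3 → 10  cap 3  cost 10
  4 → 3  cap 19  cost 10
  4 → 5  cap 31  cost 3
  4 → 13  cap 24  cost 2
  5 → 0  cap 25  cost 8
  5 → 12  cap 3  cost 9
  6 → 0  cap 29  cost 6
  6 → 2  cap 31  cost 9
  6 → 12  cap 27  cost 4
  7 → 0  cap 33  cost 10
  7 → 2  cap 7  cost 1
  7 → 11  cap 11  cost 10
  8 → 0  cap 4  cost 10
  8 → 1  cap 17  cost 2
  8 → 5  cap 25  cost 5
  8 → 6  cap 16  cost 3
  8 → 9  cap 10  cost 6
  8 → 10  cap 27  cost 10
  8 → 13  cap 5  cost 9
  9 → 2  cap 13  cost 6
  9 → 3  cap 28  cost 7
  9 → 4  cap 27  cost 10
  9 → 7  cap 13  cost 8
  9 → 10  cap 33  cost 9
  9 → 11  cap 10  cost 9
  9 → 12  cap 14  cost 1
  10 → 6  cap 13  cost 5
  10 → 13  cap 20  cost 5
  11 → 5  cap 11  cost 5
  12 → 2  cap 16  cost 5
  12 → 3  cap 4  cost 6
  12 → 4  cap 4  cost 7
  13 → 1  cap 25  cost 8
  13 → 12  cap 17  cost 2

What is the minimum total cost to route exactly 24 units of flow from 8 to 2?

Minimum cost for 24 units: 288

shortest-cost path #1: 8→9→2 push 10 @ unit cost 12 (adds 120)
shortest-cost path #2: 8→6→2 push 14 @ unit cost 12 (adds 168)
total cost = 288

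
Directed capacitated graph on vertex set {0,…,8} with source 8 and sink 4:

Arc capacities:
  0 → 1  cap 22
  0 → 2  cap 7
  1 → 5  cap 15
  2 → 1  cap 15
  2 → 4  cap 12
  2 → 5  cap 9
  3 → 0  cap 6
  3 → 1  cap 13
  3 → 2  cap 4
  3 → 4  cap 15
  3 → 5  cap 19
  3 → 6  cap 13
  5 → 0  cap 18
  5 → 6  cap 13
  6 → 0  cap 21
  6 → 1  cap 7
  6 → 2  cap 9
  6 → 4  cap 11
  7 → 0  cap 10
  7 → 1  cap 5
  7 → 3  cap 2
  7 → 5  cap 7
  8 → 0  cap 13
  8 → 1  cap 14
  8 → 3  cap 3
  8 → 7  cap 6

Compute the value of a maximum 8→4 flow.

Maximum flow value: 25

augment #1: 8→3→4 bottleneck 3, total now 3
augment #2: 8→0→2→4 bottleneck 7, total now 10
augment #3: 8→7→3→4 bottleneck 2, total now 12
augment #4: 8→1→5→6→4 bottleneck 11, total now 23
augment #5: 8→1→5→6→2→4 bottleneck 2, total now 25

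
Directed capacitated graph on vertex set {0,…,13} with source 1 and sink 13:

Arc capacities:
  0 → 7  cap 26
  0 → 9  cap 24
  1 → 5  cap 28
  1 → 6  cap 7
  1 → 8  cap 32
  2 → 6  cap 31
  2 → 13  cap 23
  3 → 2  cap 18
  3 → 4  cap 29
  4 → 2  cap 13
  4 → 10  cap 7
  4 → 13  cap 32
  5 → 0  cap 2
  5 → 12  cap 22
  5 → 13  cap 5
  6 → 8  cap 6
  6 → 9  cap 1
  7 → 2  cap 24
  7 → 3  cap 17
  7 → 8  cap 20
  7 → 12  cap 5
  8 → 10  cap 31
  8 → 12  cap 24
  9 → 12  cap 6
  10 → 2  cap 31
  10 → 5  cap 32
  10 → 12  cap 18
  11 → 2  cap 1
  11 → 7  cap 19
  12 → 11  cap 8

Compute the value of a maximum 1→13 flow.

augment #1: 1→5→13 bottleneck 5, total now 5
augment #2: 1→8→10→2→13 bottleneck 23, total now 28
augment #3: 1→5→0→7→3→4→13 bottleneck 2, total now 30
augment #4: 1→5→12→11→7→3→4→13 bottleneck 8, total now 38

Maximum flow value: 38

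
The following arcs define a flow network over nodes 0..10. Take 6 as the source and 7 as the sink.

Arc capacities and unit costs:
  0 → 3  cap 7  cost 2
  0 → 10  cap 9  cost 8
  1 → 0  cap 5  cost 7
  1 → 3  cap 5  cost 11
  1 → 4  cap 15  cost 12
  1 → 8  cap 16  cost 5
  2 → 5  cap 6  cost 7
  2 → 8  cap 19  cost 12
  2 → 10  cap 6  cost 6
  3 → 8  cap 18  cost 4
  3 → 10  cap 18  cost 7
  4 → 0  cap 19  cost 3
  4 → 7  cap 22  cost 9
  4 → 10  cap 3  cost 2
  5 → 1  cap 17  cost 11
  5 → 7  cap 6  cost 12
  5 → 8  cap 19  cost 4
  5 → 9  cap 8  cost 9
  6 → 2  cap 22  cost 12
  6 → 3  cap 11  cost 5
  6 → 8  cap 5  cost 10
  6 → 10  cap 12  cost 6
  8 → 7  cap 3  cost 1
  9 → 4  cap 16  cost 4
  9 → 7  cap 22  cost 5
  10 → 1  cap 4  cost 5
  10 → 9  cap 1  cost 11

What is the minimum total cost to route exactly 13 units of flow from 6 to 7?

shortest-cost path #1: 6→3→8→7 push 3 @ unit cost 10 (adds 30)
shortest-cost path #2: 6→10→9→7 push 1 @ unit cost 22 (adds 22)
shortest-cost path #3: 6→2→5→7 push 6 @ unit cost 31 (adds 186)
shortest-cost path #4: 6→10→1→4→7 push 3 @ unit cost 32 (adds 96)
total cost = 334

Minimum cost for 13 units: 334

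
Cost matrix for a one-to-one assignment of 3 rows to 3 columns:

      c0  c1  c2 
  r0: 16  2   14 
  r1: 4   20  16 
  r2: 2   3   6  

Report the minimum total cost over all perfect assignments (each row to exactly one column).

optimal assignment: row0→col1 (cost 2), row1→col0 (cost 4), row2→col2 (cost 6)
total = 2 + 4 + 6 = 12

Minimum assignment cost: 12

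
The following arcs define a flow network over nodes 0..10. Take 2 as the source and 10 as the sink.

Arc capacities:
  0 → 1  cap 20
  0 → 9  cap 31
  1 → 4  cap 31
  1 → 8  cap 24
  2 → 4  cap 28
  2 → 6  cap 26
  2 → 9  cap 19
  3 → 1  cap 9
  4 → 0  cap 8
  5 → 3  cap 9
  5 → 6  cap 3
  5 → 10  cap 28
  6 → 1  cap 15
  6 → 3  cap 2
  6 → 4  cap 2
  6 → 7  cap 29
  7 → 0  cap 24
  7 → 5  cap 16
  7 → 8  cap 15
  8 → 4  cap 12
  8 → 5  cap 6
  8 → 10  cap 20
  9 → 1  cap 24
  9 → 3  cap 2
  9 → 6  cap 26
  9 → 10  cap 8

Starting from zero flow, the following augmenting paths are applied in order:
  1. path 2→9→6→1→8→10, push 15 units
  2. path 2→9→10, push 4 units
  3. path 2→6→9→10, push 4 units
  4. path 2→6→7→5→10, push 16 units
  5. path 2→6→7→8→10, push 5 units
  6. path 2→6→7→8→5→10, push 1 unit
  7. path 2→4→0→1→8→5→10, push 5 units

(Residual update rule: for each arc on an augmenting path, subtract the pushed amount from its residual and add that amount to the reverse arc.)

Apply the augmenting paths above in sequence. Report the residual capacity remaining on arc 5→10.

after path 1 (2→9→6→1→8→10, push 15): res(5,10)=28
after path 2 (2→9→10, push 4): res(5,10)=28
after path 3 (2→6→9→10, push 4): res(5,10)=28
after path 4 (2→6→7→5→10, push 16): res(5,10)=12
after path 5 (2→6→7→8→10, push 5): res(5,10)=12
after path 6 (2→6→7→8→5→10, push 1): res(5,10)=11
after path 7 (2→4→0→1→8→5→10, push 5): res(5,10)=6

Residual capacity of (5,10): 6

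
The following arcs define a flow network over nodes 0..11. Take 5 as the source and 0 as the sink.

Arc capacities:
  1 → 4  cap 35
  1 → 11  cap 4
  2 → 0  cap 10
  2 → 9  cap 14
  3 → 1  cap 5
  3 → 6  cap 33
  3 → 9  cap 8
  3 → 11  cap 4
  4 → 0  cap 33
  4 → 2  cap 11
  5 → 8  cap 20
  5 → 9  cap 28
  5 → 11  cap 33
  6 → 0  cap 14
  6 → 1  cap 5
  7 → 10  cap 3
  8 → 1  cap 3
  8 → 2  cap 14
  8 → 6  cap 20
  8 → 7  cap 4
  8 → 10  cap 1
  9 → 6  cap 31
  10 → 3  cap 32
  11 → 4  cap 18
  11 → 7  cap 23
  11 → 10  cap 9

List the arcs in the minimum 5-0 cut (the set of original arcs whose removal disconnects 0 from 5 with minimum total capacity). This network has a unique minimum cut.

augment #1: 5→8→2→0 push 10
augment #2: 5→8→6→0 push 10
augment #3: 5→9→6→0 push 4
augment #4: 5→11→4→0 push 18
augment #5: 5→9→6→1→4→0 push 5
augment #6: 5→9→6→8→1→4→0 push 3
augment #7: 5→11→10→3→1→4→0 push 5
max flow = 55; residual-reachable set from 5 gives S-side
cut edges (S→T): {(2,0), (3,1), (6,0), (6,1), (8,1), (11,4)} total cap 55

Min-cut arcs: {(2,0), (3,1), (6,0), (6,1), (8,1), (11,4)} (total capacity 55)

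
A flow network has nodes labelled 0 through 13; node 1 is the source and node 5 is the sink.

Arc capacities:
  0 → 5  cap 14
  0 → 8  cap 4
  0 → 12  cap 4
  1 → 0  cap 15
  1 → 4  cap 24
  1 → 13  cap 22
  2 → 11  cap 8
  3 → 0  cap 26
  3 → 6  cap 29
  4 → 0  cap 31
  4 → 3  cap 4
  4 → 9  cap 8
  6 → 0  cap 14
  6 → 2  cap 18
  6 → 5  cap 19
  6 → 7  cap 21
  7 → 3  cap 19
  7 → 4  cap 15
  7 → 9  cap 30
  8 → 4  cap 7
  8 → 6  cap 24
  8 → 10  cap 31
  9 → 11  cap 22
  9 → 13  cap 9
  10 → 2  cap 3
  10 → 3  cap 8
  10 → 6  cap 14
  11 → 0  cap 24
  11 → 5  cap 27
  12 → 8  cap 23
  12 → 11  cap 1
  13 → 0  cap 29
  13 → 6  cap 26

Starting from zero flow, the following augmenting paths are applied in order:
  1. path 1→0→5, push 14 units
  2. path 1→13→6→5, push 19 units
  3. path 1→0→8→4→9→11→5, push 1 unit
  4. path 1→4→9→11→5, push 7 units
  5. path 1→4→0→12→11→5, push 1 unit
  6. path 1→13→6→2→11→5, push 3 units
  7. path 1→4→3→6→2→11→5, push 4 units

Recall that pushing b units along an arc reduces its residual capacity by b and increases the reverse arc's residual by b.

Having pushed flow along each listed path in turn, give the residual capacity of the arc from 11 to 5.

Residual capacity of (11,5): 11

after path 1 (1→0→5, push 14): res(11,5)=27
after path 2 (1→13→6→5, push 19): res(11,5)=27
after path 3 (1→0→8→4→9→11→5, push 1): res(11,5)=26
after path 4 (1→4→9→11→5, push 7): res(11,5)=19
after path 5 (1→4→0→12→11→5, push 1): res(11,5)=18
after path 6 (1→13→6→2→11→5, push 3): res(11,5)=15
after path 7 (1→4→3→6→2→11→5, push 4): res(11,5)=11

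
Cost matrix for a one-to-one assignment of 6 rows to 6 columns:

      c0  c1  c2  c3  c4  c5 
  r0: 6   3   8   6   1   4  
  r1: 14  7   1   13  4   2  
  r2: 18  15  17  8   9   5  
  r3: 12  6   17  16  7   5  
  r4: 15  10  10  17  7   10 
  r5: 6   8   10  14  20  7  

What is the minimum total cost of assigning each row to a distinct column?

optimal assignment: row0→col1 (cost 3), row1→col2 (cost 1), row2→col3 (cost 8), row3→col5 (cost 5), row4→col4 (cost 7), row5→col0 (cost 6)
total = 3 + 1 + 8 + 5 + 7 + 6 = 30

Minimum assignment cost: 30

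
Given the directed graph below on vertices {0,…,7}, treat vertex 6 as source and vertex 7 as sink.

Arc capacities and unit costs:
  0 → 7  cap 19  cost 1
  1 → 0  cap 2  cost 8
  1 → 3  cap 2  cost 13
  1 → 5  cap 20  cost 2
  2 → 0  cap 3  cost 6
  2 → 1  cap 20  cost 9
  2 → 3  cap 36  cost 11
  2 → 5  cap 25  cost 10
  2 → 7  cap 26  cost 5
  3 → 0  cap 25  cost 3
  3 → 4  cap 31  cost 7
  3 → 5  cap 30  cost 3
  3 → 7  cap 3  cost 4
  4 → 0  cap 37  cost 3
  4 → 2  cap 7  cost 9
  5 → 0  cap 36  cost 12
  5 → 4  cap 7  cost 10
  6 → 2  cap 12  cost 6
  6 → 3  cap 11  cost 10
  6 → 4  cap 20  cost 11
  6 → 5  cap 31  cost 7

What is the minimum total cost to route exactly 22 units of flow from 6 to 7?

shortest-cost path #1: 6→2→7 push 12 @ unit cost 11 (adds 132)
shortest-cost path #2: 6→3→7 push 3 @ unit cost 14 (adds 42)
shortest-cost path #3: 6→3→0→7 push 7 @ unit cost 14 (adds 98)
total cost = 272

Minimum cost for 22 units: 272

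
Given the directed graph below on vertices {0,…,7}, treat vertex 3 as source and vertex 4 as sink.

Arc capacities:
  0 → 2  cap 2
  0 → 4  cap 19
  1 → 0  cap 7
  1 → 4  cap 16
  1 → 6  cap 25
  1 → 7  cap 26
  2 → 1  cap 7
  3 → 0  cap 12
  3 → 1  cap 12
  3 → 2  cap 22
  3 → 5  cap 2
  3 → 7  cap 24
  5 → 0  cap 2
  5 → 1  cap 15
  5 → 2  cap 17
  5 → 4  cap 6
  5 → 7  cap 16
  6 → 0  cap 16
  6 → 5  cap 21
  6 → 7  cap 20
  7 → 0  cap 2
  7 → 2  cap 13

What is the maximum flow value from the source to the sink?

augment #1: 3→0→4 bottleneck 12, total now 12
augment #2: 3→1→4 bottleneck 12, total now 24
augment #3: 3→5→4 bottleneck 2, total now 26
augment #4: 3→2→1→4 bottleneck 4, total now 30
augment #5: 3→7→0→4 bottleneck 2, total now 32
augment #6: 3→2→1→0→4 bottleneck 3, total now 35

Maximum flow value: 35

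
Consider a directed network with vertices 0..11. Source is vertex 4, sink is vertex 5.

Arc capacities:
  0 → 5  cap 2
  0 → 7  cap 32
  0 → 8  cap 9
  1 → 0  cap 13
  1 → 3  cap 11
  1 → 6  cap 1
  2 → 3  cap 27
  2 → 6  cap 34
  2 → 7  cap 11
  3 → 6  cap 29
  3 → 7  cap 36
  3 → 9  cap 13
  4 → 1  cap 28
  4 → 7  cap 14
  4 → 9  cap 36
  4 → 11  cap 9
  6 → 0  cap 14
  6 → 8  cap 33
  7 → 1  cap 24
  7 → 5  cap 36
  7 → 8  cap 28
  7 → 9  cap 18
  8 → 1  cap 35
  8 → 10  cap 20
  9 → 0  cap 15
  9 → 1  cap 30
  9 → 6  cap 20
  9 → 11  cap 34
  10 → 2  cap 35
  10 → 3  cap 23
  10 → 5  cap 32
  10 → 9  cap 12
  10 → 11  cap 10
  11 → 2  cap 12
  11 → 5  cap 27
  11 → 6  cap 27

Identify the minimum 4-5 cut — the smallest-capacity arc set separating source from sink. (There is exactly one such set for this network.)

Min-cut arcs: {(1,0), (1,3), (1,6), (4,7), (4,9), (4,11)} (total capacity 84)

augment #1: 4→7→5 push 14
augment #2: 4→11→5 push 9
augment #3: 4→1→0→5 push 2
augment #4: 4→9→11→5 push 18
augment #5: 4→1→0→7→5 push 11
augment #6: 4→1→3→7→5 push 11
augment #7: 4→1→6→8→10→5 push 1
augment #8: 4→9→0→8→10→5 push 9
augment #9: 4→9→6→8→10→5 push 9
max flow = 84; residual-reachable set from 4 gives S-side
cut edges (S→T): {(1,0), (1,3), (1,6), (4,7), (4,9), (4,11)} total cap 84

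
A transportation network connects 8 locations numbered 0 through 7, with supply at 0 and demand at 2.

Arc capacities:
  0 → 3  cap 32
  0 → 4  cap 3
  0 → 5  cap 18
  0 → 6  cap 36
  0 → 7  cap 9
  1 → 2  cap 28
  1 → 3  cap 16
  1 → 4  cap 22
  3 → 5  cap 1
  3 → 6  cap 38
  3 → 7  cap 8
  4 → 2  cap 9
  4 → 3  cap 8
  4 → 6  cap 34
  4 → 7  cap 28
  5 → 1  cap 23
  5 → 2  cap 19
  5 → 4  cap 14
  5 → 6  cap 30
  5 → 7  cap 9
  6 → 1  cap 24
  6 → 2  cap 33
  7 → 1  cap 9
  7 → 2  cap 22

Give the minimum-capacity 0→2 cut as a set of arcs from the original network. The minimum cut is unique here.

Min-cut arcs: {(0,4), (0,5), (0,7), (3,5), (3,7), (6,1), (6,2)} (total capacity 96)

augment #1: 0→4→2 push 3
augment #2: 0→5→2 push 18
augment #3: 0→6→2 push 33
augment #4: 0→7→2 push 9
augment #5: 0→3→5→2 push 1
augment #6: 0→3→7→2 push 8
augment #7: 0→6→1→2 push 3
augment #8: 0→3→6→1→2 push 21
max flow = 96; residual-reachable set from 0 gives S-side
cut edges (S→T): {(0,4), (0,5), (0,7), (3,5), (3,7), (6,1), (6,2)} total cap 96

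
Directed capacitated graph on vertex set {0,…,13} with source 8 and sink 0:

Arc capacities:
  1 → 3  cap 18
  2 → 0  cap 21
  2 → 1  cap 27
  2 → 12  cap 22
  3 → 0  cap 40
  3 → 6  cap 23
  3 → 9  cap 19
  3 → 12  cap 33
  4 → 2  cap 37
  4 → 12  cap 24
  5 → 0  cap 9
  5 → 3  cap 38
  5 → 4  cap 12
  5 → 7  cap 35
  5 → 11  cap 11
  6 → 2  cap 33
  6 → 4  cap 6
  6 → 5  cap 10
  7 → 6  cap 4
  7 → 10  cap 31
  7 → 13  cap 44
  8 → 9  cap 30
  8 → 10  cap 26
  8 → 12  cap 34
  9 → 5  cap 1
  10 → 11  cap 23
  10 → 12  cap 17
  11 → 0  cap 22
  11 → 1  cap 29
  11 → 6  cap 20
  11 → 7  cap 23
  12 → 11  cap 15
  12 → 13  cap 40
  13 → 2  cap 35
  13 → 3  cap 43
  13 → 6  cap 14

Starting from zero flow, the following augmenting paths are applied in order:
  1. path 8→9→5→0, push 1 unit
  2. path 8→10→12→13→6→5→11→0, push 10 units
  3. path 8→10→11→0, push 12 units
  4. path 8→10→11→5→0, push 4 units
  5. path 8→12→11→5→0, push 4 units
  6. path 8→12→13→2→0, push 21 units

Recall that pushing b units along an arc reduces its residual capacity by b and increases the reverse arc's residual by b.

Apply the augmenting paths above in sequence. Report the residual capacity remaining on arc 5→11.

Residual capacity of (5,11): 9

after path 1 (8→9→5→0, push 1): res(5,11)=11
after path 2 (8→10→12→13→6→5→11→0, push 10): res(5,11)=1
after path 3 (8→10→11→0, push 12): res(5,11)=1
after path 4 (8→10→11→5→0, push 4): res(5,11)=5
after path 5 (8→12→11→5→0, push 4): res(5,11)=9
after path 6 (8→12→13→2→0, push 21): res(5,11)=9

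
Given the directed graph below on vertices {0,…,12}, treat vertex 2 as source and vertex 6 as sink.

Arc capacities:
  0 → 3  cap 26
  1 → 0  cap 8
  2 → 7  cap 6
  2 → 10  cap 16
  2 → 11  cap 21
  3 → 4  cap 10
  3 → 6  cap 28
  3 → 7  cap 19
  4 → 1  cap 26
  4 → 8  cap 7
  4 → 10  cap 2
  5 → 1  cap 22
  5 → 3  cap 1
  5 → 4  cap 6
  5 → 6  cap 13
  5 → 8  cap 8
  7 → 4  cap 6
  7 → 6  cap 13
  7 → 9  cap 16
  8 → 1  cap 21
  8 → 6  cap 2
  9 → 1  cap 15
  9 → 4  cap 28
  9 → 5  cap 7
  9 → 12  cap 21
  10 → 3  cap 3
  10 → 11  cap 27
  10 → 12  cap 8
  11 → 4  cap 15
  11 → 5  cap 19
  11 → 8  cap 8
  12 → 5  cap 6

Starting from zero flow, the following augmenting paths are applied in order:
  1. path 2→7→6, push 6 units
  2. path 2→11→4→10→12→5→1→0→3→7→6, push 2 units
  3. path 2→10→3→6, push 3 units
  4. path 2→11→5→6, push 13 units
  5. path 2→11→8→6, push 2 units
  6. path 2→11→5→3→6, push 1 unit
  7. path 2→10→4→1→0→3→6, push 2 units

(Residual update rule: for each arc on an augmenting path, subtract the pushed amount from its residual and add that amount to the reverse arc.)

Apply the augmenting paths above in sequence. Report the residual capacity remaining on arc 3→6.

Residual capacity of (3,6): 22

after path 1 (2→7→6, push 6): res(3,6)=28
after path 2 (2→11→4→10→12→5→1→0→3→7→6, push 2): res(3,6)=28
after path 3 (2→10→3→6, push 3): res(3,6)=25
after path 4 (2→11→5→6, push 13): res(3,6)=25
after path 5 (2→11→8→6, push 2): res(3,6)=25
after path 6 (2→11→5→3→6, push 1): res(3,6)=24
after path 7 (2→10→4→1→0→3→6, push 2): res(3,6)=22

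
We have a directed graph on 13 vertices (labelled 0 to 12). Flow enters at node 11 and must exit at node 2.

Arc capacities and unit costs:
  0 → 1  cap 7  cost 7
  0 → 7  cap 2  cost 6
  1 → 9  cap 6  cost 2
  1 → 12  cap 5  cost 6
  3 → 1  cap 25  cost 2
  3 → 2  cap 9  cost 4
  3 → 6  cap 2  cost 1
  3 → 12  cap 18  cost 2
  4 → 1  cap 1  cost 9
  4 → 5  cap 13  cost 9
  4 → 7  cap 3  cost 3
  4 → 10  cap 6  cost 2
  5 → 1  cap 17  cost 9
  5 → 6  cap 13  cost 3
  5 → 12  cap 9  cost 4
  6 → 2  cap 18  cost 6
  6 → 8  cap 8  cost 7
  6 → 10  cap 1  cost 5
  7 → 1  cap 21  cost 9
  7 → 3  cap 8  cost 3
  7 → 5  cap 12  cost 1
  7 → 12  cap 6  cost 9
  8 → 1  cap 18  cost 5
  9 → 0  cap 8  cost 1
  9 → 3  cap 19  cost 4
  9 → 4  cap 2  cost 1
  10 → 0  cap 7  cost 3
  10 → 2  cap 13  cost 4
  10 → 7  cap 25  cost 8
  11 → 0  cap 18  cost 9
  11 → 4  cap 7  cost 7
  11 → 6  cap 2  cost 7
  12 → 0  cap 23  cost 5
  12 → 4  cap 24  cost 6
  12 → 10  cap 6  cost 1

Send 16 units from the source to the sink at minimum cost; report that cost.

Minimum cost for 16 units: 295

shortest-cost path #1: 11→6→2 push 2 @ unit cost 13 (adds 26)
shortest-cost path #2: 11→4→10→2 push 6 @ unit cost 13 (adds 78)
shortest-cost path #3: 11→4→7→3→2 push 1 @ unit cost 17 (adds 17)
shortest-cost path #4: 11→0→7→3→2 push 2 @ unit cost 22 (adds 44)
shortest-cost path #5: 11→0→1→9→3→2 push 5 @ unit cost 26 (adds 130)
total cost = 295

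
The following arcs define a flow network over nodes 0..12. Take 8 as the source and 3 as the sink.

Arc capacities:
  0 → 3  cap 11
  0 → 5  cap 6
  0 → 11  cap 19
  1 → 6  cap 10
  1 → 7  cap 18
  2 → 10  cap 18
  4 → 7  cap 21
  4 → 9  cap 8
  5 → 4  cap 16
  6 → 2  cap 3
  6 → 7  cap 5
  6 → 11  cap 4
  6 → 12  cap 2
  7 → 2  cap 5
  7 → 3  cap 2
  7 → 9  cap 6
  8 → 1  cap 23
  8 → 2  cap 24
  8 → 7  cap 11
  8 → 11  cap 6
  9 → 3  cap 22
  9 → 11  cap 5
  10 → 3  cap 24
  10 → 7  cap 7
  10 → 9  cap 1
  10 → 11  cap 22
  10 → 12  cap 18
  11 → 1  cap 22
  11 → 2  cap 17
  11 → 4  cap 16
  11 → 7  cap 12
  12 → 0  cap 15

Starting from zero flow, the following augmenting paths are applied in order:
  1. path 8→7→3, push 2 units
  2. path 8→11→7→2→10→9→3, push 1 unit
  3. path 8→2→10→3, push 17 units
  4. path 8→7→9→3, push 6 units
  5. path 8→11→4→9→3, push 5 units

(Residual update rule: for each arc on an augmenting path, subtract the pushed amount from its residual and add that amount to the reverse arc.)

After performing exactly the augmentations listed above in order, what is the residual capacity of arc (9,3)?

after path 1 (8→7→3, push 2): res(9,3)=22
after path 2 (8→11→7→2→10→9→3, push 1): res(9,3)=21
after path 3 (8→2→10→3, push 17): res(9,3)=21
after path 4 (8→7→9→3, push 6): res(9,3)=15
after path 5 (8→11→4→9→3, push 5): res(9,3)=10

Residual capacity of (9,3): 10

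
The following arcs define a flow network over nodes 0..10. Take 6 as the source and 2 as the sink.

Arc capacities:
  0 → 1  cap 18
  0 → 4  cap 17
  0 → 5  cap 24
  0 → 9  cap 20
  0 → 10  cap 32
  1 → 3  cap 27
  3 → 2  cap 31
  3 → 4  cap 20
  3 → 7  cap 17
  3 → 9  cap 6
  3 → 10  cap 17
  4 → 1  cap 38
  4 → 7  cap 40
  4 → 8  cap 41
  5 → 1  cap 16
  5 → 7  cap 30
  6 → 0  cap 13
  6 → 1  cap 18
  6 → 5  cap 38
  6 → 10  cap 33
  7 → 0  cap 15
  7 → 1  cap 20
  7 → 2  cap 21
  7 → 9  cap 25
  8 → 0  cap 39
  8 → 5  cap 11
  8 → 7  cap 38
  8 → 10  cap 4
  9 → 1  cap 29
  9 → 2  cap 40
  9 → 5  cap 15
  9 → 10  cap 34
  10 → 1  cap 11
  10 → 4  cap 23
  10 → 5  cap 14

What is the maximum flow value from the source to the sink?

augment #1: 6→0→9→2 bottleneck 13, total now 13
augment #2: 6→1→3→2 bottleneck 18, total now 31
augment #3: 6→5→7→2 bottleneck 21, total now 52
augment #4: 6→5→1→3→2 bottleneck 9, total now 61
augment #5: 6→5→7→9→2 bottleneck 8, total now 69
augment #6: 6→10→4→7→9→2 bottleneck 17, total now 86
augment #7: 6→10→4→7→0→9→2 bottleneck 2, total now 88

Maximum flow value: 88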